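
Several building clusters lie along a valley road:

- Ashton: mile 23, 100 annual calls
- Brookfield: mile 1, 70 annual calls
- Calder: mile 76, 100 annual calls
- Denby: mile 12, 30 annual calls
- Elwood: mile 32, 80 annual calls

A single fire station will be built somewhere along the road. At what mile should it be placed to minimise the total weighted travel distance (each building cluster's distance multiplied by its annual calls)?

For a sum of weighted absolute distances on a line, the optimum is the weighted median (not the mean). Total weight W = 380; half-weight = 190.
Sort by position and accumulate weight:
  mile 1 (Brookfield, w=70) → cum 70
  mile 12 (Denby, w=30) → cum 100
  mile 23 (Ashton, w=100) → cum 200  ≥ 190 → median here
  mile 32 (Elwood, w=80) → cum 280
  mile 76 (Calder, w=100) → cum 380
Optimal location: mile 23.

x = 23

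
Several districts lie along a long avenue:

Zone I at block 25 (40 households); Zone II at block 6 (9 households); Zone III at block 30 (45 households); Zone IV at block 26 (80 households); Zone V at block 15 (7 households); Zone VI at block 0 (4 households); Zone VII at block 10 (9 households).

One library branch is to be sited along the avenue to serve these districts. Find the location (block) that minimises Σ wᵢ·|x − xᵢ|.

x = 26

For a sum of weighted absolute distances on a line, the optimum is the weighted median (not the mean). Total weight W = 194; half-weight = 97.
Sort by position and accumulate weight:
  block 0 (Zone VI, w=4) → cum 4
  block 6 (Zone II, w=9) → cum 13
  block 10 (Zone VII, w=9) → cum 22
  block 15 (Zone V, w=7) → cum 29
  block 25 (Zone I, w=40) → cum 69
  block 26 (Zone IV, w=80) → cum 149  ≥ 97 → median here
  block 30 (Zone III, w=45) → cum 194
Optimal location: block 26.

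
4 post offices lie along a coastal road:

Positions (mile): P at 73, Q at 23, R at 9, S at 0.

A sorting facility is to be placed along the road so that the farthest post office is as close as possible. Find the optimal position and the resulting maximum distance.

location 36.5, max distance 36.5

The 1-center on a line is the midpoint of the two extreme points: leftmost at 0, rightmost at 73.
Optimal location = (0 + 73)/2 = 36.5; maximum distance = (73 − 0)/2 = 36.5.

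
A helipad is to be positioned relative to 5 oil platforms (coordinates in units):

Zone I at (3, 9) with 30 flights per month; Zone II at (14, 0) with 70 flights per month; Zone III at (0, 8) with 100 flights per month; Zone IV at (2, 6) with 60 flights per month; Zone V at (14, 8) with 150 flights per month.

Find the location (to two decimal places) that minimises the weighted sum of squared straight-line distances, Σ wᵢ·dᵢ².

The minimiser of Σwᵢ‖p−pᵢ‖² is the weighted centroid p* = (Σwᵢpᵢ)/(Σwᵢ).
Σwᵢ = 410.
Σwᵢxᵢ = 30·3 + 70·14 + 100·0 + 60·2 + 150·14 = 3290.
Σwᵢyᵢ = 30·9 + 70·0 + 100·8 + 60·6 + 150·8 = 2630.
x* = 3290/410 = 8.02, y* = 2630/410 = 6.41.

(8.02, 6.41)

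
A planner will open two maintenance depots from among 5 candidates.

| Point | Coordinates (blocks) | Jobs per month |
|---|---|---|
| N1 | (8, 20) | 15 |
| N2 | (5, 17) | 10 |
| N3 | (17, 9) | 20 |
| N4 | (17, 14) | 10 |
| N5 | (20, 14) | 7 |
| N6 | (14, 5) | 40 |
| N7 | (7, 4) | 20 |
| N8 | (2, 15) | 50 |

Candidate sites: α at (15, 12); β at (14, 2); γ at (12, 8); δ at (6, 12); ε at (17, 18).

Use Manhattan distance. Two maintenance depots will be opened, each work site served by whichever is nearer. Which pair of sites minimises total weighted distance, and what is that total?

{α, δ}, total 1249

Evaluate every pair (each demand assigned to the nearer of the two):
  {α, δ}: total = 1249
  {γ, δ}: total = 1268
  {β, δ}: total = 1302
  {δ, ε}: total = 1609
  {α, β}: total = 1664
  {γ, ε}: total = 1734
  {α, γ}: total = 1744
  {β, ε}: total = 1764
  {β, γ}: total = 1878
  {α, ε}: total = 1924
Best pair: {α, δ} with total 1249.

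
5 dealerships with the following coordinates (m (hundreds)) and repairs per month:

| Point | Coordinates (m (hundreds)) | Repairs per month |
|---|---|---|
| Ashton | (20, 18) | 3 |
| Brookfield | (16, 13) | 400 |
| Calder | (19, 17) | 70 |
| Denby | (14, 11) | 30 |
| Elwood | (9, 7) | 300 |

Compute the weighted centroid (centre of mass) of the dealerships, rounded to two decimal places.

The minimiser of Σwᵢ‖p−pᵢ‖² is the weighted centroid p* = (Σwᵢpᵢ)/(Σwᵢ).
Σwᵢ = 803.
Σwᵢxᵢ = 3·20 + 400·16 + 70·19 + 30·14 + 300·9 = 10910.
Σwᵢyᵢ = 3·18 + 400·13 + 70·17 + 30·11 + 300·7 = 8874.
x* = 10910/803 = 13.59, y* = 8874/803 = 11.05.

(13.59, 11.05)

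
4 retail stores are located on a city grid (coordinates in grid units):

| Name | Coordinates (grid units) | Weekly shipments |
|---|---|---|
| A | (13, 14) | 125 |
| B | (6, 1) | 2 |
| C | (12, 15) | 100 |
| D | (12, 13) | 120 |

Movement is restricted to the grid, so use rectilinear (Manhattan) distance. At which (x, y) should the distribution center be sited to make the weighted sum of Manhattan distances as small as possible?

(12, 14)

Manhattan distance separates: Σwᵢ(|x−xᵢ|+|y−yᵢ|) = Σwᵢ|x−xᵢ| + Σwᵢ|y−yᵢ|, so x and y are optimised independently as 1-D weighted medians.
Total weight W = 347; half = 173.5.
x-coordinate, sorted with cumulative weight:
  x=6 (B, w=2) cum 2
  x=12 (C, w=100) cum 102
  x=12 (D, w=120) cum 222  ← median
  x=13 (A, w=125) cum 347
⇒ x* = 12
y-coordinate, sorted with cumulative weight:
  y=1 (B, w=2) cum 2
  y=13 (D, w=120) cum 122
  y=14 (A, w=125) cum 247  ← median
  y=15 (C, w=100) cum 347
⇒ y* = 14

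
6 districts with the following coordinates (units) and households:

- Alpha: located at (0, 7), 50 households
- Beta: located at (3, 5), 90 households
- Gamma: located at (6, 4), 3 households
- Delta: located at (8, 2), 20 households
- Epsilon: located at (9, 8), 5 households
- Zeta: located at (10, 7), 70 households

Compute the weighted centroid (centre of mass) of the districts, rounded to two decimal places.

(5.01, 5.81)

The minimiser of Σwᵢ‖p−pᵢ‖² is the weighted centroid p* = (Σwᵢpᵢ)/(Σwᵢ).
Σwᵢ = 238.
Σwᵢxᵢ = 50·0 + 90·3 + 3·6 + 20·8 + 5·9 + 70·10 = 1193.
Σwᵢyᵢ = 50·7 + 90·5 + 3·4 + 20·2 + 5·8 + 70·7 = 1382.
x* = 1193/238 = 5.01, y* = 1382/238 = 5.81.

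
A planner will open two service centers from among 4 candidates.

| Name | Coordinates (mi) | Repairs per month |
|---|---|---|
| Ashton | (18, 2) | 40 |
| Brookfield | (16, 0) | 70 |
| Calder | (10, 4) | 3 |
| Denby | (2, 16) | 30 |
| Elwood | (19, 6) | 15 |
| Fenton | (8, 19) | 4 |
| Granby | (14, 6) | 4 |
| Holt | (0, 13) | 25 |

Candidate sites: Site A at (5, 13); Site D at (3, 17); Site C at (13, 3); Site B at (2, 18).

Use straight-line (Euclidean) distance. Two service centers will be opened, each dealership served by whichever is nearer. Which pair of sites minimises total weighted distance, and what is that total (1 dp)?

Evaluate every pair (each demand assigned to the nearer of the two):
  {Site D, Site C}: total = 812.7
  {Site C, Site B}: total = 842.7
  {Site A, Site C}: total = 902.8
  {Site A, Site D}: total = 2373.5
  {Site A, Site B}: total = 2393.8
  {Site D, Site B}: total = 2933.3
Best pair: {Site D, Site C} with total 812.7.

{Site D, Site C}, total 812.7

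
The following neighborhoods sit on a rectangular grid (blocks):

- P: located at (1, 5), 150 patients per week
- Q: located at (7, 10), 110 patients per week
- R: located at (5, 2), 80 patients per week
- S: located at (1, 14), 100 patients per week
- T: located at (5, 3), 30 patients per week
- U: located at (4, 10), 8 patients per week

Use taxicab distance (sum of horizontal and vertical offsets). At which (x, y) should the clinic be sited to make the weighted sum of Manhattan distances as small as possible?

Manhattan distance separates: Σwᵢ(|x−xᵢ|+|y−yᵢ|) = Σwᵢ|x−xᵢ| + Σwᵢ|y−yᵢ|, so x and y are optimised independently as 1-D weighted medians.
Total weight W = 478; half = 239.
x-coordinate, sorted with cumulative weight:
  x=1 (P, w=150) cum 150
  x=1 (S, w=100) cum 250  ← median
  x=4 (U, w=8) cum 258
  x=5 (R, w=80) cum 338
  x=5 (T, w=30) cum 368
  x=7 (Q, w=110) cum 478
⇒ x* = 1
y-coordinate, sorted with cumulative weight:
  y=2 (R, w=80) cum 80
  y=3 (T, w=30) cum 110
  y=5 (P, w=150) cum 260  ← median
  y=10 (Q, w=110) cum 370
  y=10 (U, w=8) cum 378
  y=14 (S, w=100) cum 478
⇒ y* = 5

(1, 5)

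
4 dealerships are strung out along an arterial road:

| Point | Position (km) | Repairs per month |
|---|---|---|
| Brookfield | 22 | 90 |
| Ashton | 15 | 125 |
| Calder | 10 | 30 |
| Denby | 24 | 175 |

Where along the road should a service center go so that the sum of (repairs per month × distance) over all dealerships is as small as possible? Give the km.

For a sum of weighted absolute distances on a line, the optimum is the weighted median (not the mean). Total weight W = 420; half-weight = 210.
Sort by position and accumulate weight:
  km 10 (Calder, w=30) → cum 30
  km 15 (Ashton, w=125) → cum 155
  km 22 (Brookfield, w=90) → cum 245  ≥ 210 → median here
  km 24 (Denby, w=175) → cum 420
Optimal location: km 22.

x = 22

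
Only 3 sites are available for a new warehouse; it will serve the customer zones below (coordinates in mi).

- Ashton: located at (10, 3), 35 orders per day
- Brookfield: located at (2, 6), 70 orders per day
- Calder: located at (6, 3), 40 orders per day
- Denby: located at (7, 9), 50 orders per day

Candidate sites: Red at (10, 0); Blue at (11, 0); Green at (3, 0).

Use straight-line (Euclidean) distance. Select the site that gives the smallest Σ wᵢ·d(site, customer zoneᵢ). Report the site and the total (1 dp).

Total weighted distance at each candidate:
  Red (10, 0): total = 1479.3
  Blue (11, 0): total = 1593.5
  Green (3, 0): total = 1354.5
Minimum is at Green with total 1354.5 mi.

Green, total 1354.5 mi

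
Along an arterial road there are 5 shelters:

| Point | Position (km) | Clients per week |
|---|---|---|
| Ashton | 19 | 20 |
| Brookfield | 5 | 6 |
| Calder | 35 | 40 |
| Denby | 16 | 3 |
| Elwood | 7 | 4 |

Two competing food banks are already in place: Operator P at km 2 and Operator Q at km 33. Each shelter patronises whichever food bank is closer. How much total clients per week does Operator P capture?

13

The indifferent point is the midpoint (2+33)/2 = 17.5; shelters left of it (closer to Operator P at 2) go to Operator P, those right go to Operator Q.
  Brookfield at 5 (w=6) → Operator P
  Elwood at 7 (w=4) → Operator P
  Denby at 16 (w=3) → Operator P
  Ashton at 19 (w=20) → Operator Q
  Calder at 35 (w=40) → Operator Q
Operator P captures 13; Operator Q captures 60.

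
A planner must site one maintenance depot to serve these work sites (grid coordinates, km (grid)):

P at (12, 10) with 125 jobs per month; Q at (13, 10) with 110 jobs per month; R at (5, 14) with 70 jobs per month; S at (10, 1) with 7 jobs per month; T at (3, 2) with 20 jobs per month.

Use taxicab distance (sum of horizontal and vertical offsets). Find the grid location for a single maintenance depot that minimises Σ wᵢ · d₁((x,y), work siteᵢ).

(12, 10)

Manhattan distance separates: Σwᵢ(|x−xᵢ|+|y−yᵢ|) = Σwᵢ|x−xᵢ| + Σwᵢ|y−yᵢ|, so x and y are optimised independently as 1-D weighted medians.
Total weight W = 332; half = 166.
x-coordinate, sorted with cumulative weight:
  x=3 (T, w=20) cum 20
  x=5 (R, w=70) cum 90
  x=10 (S, w=7) cum 97
  x=12 (P, w=125) cum 222  ← median
  x=13 (Q, w=110) cum 332
⇒ x* = 12
y-coordinate, sorted with cumulative weight:
  y=1 (S, w=7) cum 7
  y=2 (T, w=20) cum 27
  y=10 (P, w=125) cum 152
  y=10 (Q, w=110) cum 262  ← median
  y=14 (R, w=70) cum 332
⇒ y* = 10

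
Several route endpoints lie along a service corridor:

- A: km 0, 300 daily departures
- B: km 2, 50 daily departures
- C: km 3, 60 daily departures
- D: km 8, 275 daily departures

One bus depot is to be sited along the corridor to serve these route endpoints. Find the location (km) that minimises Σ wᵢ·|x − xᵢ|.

For a sum of weighted absolute distances on a line, the optimum is the weighted median (not the mean). Total weight W = 685; half-weight = 342.5.
Sort by position and accumulate weight:
  km 0 (A, w=300) → cum 300
  km 2 (B, w=50) → cum 350  ≥ 342.5 → median here
  km 3 (C, w=60) → cum 410
  km 8 (D, w=275) → cum 685
Optimal location: km 2.

x = 2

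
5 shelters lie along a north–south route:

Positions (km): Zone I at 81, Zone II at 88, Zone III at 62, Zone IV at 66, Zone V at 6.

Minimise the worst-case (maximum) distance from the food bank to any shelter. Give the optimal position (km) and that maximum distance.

location 47, max distance 41

The 1-center on a line is the midpoint of the two extreme points: leftmost at 6, rightmost at 88.
Optimal location = (6 + 88)/2 = 47; maximum distance = (88 − 6)/2 = 41.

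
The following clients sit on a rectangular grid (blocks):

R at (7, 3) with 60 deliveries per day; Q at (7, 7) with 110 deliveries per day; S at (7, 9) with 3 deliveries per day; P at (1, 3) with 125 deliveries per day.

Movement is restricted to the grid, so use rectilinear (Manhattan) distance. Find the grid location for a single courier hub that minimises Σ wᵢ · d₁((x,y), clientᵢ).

(7, 3)

Manhattan distance separates: Σwᵢ(|x−xᵢ|+|y−yᵢ|) = Σwᵢ|x−xᵢ| + Σwᵢ|y−yᵢ|, so x and y are optimised independently as 1-D weighted medians.
Total weight W = 298; half = 149.
x-coordinate, sorted with cumulative weight:
  x=1 (P, w=125) cum 125
  x=7 (R, w=60) cum 185  ← median
  x=7 (Q, w=110) cum 295
  x=7 (S, w=3) cum 298
⇒ x* = 7
y-coordinate, sorted with cumulative weight:
  y=3 (R, w=60) cum 60
  y=3 (P, w=125) cum 185  ← median
  y=7 (Q, w=110) cum 295
  y=9 (S, w=3) cum 298
⇒ y* = 3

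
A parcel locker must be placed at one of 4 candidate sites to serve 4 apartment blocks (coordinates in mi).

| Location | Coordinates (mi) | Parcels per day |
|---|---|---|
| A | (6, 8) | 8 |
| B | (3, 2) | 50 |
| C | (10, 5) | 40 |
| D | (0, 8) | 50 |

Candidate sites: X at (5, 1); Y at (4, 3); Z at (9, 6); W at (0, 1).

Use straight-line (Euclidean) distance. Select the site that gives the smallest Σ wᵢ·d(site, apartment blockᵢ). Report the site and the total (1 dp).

Y, total 686.9 mi

Total weighted distance at each candidate:
  X (5, 1): total = 854.6
  Y (4, 3): total = 686.9
  Z (9, 6): total = 906.9
  W (0, 1): total = 1012.7
Minimum is at Y with total 686.9 mi.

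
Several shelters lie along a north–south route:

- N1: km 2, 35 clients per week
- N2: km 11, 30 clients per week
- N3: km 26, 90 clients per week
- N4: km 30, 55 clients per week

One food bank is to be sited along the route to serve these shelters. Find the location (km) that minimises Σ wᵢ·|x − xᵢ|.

For a sum of weighted absolute distances on a line, the optimum is the weighted median (not the mean). Total weight W = 210; half-weight = 105.
Sort by position and accumulate weight:
  km 2 (N1, w=35) → cum 35
  km 11 (N2, w=30) → cum 65
  km 26 (N3, w=90) → cum 155  ≥ 105 → median here
  km 30 (N4, w=55) → cum 210
Optimal location: km 26.

x = 26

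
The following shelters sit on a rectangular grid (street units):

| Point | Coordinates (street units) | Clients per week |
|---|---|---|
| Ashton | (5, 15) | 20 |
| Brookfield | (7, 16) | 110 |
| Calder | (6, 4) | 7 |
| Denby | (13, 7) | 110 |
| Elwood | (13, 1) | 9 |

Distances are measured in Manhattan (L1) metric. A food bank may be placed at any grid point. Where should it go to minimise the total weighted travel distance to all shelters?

Manhattan distance separates: Σwᵢ(|x−xᵢ|+|y−yᵢ|) = Σwᵢ|x−xᵢ| + Σwᵢ|y−yᵢ|, so x and y are optimised independently as 1-D weighted medians.
Total weight W = 256; half = 128.
x-coordinate, sorted with cumulative weight:
  x=5 (Ashton, w=20) cum 20
  x=6 (Calder, w=7) cum 27
  x=7 (Brookfield, w=110) cum 137  ← median
  x=13 (Denby, w=110) cum 247
  x=13 (Elwood, w=9) cum 256
⇒ x* = 7
y-coordinate, sorted with cumulative weight:
  y=1 (Elwood, w=9) cum 9
  y=4 (Calder, w=7) cum 16
  y=7 (Denby, w=110) cum 126
  y=15 (Ashton, w=20) cum 146  ← median
  y=16 (Brookfield, w=110) cum 256
⇒ y* = 15

(7, 15)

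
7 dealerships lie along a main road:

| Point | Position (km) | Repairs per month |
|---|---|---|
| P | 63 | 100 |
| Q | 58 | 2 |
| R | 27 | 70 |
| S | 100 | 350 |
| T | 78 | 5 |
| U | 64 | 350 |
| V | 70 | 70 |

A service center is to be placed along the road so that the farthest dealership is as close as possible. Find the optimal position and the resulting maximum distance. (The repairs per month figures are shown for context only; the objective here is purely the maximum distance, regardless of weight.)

location 63.5, max distance 36.5

The 1-center on a line is the midpoint of the two extreme points: leftmost at 27, rightmost at 100.
Optimal location = (27 + 100)/2 = 63.5; maximum distance = (100 − 27)/2 = 36.5.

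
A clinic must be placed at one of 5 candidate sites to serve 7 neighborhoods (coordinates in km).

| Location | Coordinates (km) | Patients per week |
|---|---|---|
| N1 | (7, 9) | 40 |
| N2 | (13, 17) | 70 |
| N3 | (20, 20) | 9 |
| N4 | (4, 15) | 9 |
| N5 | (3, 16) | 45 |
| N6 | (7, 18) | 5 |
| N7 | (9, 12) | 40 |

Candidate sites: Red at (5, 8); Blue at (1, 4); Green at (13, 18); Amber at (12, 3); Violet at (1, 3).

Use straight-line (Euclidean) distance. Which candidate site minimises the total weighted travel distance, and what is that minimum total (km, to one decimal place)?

Total weighted distance at each candidate:
  Red (5, 8): total = 1817.2
  Blue (1, 4): total = 2953.2
  Green (13, 18): total = 1430.9
  Amber (12, 3): total = 2763.8
  Violet (1, 3): total = 3125.3
Minimum is at Green with total 1430.9 km.

Green, total 1430.9 km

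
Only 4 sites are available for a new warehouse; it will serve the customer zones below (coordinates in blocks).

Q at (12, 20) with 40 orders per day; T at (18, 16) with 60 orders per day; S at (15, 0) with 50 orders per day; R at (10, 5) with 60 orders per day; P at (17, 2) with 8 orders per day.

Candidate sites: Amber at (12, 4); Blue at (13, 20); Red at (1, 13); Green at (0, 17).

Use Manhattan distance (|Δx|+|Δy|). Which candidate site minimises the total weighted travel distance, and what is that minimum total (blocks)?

Amber, total 2306 blocks

Total weighted distance at each candidate:
  Amber (12, 4): total = 2306
  Blue (13, 20): total = 2936
  Red (1, 13): total = 4506
  Green (0, 17): total = 4916
Minimum is at Amber with total 2306 blocks.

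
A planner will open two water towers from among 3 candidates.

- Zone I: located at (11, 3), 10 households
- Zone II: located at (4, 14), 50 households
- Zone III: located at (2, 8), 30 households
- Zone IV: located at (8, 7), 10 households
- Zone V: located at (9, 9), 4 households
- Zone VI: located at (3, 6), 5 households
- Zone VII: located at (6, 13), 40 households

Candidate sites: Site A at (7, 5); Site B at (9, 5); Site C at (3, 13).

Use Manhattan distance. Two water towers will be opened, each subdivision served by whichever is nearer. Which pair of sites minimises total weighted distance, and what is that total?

{Site B, Site C}, total 521

Evaluate every pair (each demand assigned to the nearer of the two):
  {Site B, Site C}: total = 521
  {Site A, Site C}: total = 539
  {Site A, Site B}: total = 1311
Best pair: {Site B, Site C} with total 521.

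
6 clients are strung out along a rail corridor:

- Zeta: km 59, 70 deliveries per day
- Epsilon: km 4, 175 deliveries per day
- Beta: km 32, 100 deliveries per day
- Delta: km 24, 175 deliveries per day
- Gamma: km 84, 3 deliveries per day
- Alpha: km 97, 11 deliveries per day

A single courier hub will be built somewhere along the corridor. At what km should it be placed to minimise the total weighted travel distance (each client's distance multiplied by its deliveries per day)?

For a sum of weighted absolute distances on a line, the optimum is the weighted median (not the mean). Total weight W = 534; half-weight = 267.
Sort by position and accumulate weight:
  km 4 (Epsilon, w=175) → cum 175
  km 24 (Delta, w=175) → cum 350  ≥ 267 → median here
  km 32 (Beta, w=100) → cum 450
  km 59 (Zeta, w=70) → cum 520
  km 84 (Gamma, w=3) → cum 523
  km 97 (Alpha, w=11) → cum 534
Optimal location: km 24.

x = 24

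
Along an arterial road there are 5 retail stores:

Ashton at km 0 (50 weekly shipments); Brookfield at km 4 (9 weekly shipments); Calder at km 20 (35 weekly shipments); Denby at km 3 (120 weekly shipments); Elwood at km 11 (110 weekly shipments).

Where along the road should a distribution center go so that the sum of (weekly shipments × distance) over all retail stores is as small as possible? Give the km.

x = 3

For a sum of weighted absolute distances on a line, the optimum is the weighted median (not the mean). Total weight W = 324; half-weight = 162.
Sort by position and accumulate weight:
  km 0 (Ashton, w=50) → cum 50
  km 3 (Denby, w=120) → cum 170  ≥ 162 → median here
  km 4 (Brookfield, w=9) → cum 179
  km 11 (Elwood, w=110) → cum 289
  km 20 (Calder, w=35) → cum 324
Optimal location: km 3.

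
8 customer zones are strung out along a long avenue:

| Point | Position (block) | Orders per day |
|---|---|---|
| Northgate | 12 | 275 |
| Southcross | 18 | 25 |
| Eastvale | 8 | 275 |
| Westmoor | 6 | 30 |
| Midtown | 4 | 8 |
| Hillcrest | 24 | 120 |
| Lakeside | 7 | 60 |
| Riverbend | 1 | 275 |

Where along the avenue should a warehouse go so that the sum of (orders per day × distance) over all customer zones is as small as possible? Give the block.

x = 8

For a sum of weighted absolute distances on a line, the optimum is the weighted median (not the mean). Total weight W = 1068; half-weight = 534.
Sort by position and accumulate weight:
  block 1 (Riverbend, w=275) → cum 275
  block 4 (Midtown, w=8) → cum 283
  block 6 (Westmoor, w=30) → cum 313
  block 7 (Lakeside, w=60) → cum 373
  block 8 (Eastvale, w=275) → cum 648  ≥ 534 → median here
  block 12 (Northgate, w=275) → cum 923
  block 18 (Southcross, w=25) → cum 948
  block 24 (Hillcrest, w=120) → cum 1068
Optimal location: block 8.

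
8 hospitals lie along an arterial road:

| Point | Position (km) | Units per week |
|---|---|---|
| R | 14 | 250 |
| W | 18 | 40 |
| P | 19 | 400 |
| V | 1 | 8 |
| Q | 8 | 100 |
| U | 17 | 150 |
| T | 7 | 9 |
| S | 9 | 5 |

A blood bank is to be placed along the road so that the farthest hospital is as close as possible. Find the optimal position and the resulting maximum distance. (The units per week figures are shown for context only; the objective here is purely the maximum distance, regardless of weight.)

The 1-center on a line is the midpoint of the two extreme points: leftmost at 1, rightmost at 19.
Optimal location = (1 + 19)/2 = 10; maximum distance = (19 − 1)/2 = 9.

location 10, max distance 9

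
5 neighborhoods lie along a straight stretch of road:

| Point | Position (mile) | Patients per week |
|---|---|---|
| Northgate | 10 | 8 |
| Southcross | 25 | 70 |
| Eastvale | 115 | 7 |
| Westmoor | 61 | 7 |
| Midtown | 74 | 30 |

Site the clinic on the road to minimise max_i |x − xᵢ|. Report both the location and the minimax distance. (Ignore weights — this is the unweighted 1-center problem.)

location 62.5, max distance 52.5

The 1-center on a line is the midpoint of the two extreme points: leftmost at 10, rightmost at 115.
Optimal location = (10 + 115)/2 = 62.5; maximum distance = (115 − 10)/2 = 52.5.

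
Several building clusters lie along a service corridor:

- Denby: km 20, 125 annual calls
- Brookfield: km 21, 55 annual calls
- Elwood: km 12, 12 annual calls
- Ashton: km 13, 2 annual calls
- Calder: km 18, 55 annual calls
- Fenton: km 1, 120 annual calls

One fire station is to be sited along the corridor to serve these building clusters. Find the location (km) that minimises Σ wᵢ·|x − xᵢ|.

x = 18

For a sum of weighted absolute distances on a line, the optimum is the weighted median (not the mean). Total weight W = 369; half-weight = 184.5.
Sort by position and accumulate weight:
  km 1 (Fenton, w=120) → cum 120
  km 12 (Elwood, w=12) → cum 132
  km 13 (Ashton, w=2) → cum 134
  km 18 (Calder, w=55) → cum 189  ≥ 184.5 → median here
  km 20 (Denby, w=125) → cum 314
  km 21 (Brookfield, w=55) → cum 369
Optimal location: km 18.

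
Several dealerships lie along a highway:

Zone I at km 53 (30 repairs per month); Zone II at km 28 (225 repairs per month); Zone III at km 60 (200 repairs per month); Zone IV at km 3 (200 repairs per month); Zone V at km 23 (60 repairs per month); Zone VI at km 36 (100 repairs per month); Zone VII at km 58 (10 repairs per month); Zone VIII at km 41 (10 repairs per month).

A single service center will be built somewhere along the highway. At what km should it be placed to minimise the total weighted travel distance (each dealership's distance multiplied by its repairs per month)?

x = 28

For a sum of weighted absolute distances on a line, the optimum is the weighted median (not the mean). Total weight W = 835; half-weight = 417.5.
Sort by position and accumulate weight:
  km 3 (Zone IV, w=200) → cum 200
  km 23 (Zone V, w=60) → cum 260
  km 28 (Zone II, w=225) → cum 485  ≥ 417.5 → median here
  km 36 (Zone VI, w=100) → cum 585
  km 41 (Zone VIII, w=10) → cum 595
  km 53 (Zone I, w=30) → cum 625
  km 58 (Zone VII, w=10) → cum 635
  km 60 (Zone III, w=200) → cum 835
Optimal location: km 28.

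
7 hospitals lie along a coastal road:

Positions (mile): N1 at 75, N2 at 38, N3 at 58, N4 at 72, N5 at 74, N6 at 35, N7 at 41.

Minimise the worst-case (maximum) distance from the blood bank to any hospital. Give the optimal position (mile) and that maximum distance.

location 55, max distance 20

The 1-center on a line is the midpoint of the two extreme points: leftmost at 35, rightmost at 75.
Optimal location = (35 + 75)/2 = 55; maximum distance = (75 − 35)/2 = 20.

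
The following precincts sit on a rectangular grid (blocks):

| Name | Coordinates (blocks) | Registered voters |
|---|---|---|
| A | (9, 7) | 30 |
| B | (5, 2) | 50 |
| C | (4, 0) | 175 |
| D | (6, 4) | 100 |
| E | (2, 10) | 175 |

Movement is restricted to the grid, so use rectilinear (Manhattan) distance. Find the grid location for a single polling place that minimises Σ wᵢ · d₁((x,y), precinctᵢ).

Manhattan distance separates: Σwᵢ(|x−xᵢ|+|y−yᵢ|) = Σwᵢ|x−xᵢ| + Σwᵢ|y−yᵢ|, so x and y are optimised independently as 1-D weighted medians.
Total weight W = 530; half = 265.
x-coordinate, sorted with cumulative weight:
  x=2 (E, w=175) cum 175
  x=4 (C, w=175) cum 350  ← median
  x=5 (B, w=50) cum 400
  x=6 (D, w=100) cum 500
  x=9 (A, w=30) cum 530
⇒ x* = 4
y-coordinate, sorted with cumulative weight:
  y=0 (C, w=175) cum 175
  y=2 (B, w=50) cum 225
  y=4 (D, w=100) cum 325  ← median
  y=7 (A, w=30) cum 355
  y=10 (E, w=175) cum 530
⇒ y* = 4

(4, 4)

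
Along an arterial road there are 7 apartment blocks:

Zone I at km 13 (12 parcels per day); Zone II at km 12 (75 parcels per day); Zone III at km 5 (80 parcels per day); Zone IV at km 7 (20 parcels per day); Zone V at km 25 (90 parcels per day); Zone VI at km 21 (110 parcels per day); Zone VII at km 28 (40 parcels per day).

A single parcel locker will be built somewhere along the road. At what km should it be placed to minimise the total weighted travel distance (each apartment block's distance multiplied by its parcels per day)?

x = 21

For a sum of weighted absolute distances on a line, the optimum is the weighted median (not the mean). Total weight W = 427; half-weight = 213.5.
Sort by position and accumulate weight:
  km 5 (Zone III, w=80) → cum 80
  km 7 (Zone IV, w=20) → cum 100
  km 12 (Zone II, w=75) → cum 175
  km 13 (Zone I, w=12) → cum 187
  km 21 (Zone VI, w=110) → cum 297  ≥ 213.5 → median here
  km 25 (Zone V, w=90) → cum 387
  km 28 (Zone VII, w=40) → cum 427
Optimal location: km 21.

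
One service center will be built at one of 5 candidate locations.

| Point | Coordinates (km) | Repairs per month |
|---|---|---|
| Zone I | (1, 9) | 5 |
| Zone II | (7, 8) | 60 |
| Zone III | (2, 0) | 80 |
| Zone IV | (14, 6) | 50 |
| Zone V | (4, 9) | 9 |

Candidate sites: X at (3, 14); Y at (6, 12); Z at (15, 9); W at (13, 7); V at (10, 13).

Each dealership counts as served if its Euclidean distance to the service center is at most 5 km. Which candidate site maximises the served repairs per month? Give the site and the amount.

Y, covering 69

Coverage radius r = 5 km; a point is covered iff (Δx)²+(Δy)² ≤ 5² = 25.
  X (3, 14): covers {none} → 0
  Y (6, 12): covers {Zone II, Zone V} → 69
  Z (15, 9): covers {Zone IV} → 50
  W (13, 7): covers {Zone IV} → 50
  V (10, 13): covers {none} → 0
Maximum coverage at Y: 69 repairs per month.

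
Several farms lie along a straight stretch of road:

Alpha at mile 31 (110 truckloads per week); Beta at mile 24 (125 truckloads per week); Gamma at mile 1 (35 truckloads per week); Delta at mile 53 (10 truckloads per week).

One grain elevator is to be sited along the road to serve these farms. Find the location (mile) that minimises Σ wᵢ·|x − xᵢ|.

For a sum of weighted absolute distances on a line, the optimum is the weighted median (not the mean). Total weight W = 280; half-weight = 140.
Sort by position and accumulate weight:
  mile 1 (Gamma, w=35) → cum 35
  mile 24 (Beta, w=125) → cum 160  ≥ 140 → median here
  mile 31 (Alpha, w=110) → cum 270
  mile 53 (Delta, w=10) → cum 280
Optimal location: mile 24.

x = 24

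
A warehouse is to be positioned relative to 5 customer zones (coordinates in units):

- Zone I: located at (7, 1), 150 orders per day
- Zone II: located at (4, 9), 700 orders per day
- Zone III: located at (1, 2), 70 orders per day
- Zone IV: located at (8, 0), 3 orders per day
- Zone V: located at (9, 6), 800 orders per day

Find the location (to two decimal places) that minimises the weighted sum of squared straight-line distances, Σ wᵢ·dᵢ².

(6.47, 6.61)

The minimiser of Σwᵢ‖p−pᵢ‖² is the weighted centroid p* = (Σwᵢpᵢ)/(Σwᵢ).
Σwᵢ = 1723.
Σwᵢxᵢ = 150·7 + 700·4 + 70·1 + 3·8 + 800·9 = 11144.
Σwᵢyᵢ = 150·1 + 700·9 + 70·2 + 3·0 + 800·6 = 11390.
x* = 11144/1723 = 6.47, y* = 11390/1723 = 6.61.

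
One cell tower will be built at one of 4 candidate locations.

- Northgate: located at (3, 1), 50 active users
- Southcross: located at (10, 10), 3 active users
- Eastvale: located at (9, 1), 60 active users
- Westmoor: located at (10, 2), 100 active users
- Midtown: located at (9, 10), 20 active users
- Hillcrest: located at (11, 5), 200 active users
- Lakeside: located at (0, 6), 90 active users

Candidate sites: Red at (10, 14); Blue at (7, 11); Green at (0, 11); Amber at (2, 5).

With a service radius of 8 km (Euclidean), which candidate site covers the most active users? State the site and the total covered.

Coverage radius r = 8 km; a point is covered iff (Δx)²+(Δy)² ≤ 8² = 64.
  Red (10, 14): covers {Southcross, Midtown} → 23
  Blue (7, 11): covers {Southcross, Midtown, Hillcrest} → 223
  Green (0, 11): covers {Lakeside} → 90
  Amber (2, 5): covers {Northgate, Lakeside} → 140
Maximum coverage at Blue: 223 active users.

Blue, covering 223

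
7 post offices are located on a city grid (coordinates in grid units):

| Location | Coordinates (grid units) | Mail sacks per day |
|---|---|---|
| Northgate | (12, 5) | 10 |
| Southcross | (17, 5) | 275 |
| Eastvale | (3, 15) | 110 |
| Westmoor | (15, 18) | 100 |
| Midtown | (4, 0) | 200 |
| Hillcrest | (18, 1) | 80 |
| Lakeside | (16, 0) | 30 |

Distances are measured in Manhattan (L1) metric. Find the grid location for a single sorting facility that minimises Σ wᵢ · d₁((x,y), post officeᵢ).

(15, 5)

Manhattan distance separates: Σwᵢ(|x−xᵢ|+|y−yᵢ|) = Σwᵢ|x−xᵢ| + Σwᵢ|y−yᵢ|, so x and y are optimised independently as 1-D weighted medians.
Total weight W = 805; half = 402.5.
x-coordinate, sorted with cumulative weight:
  x=3 (Eastvale, w=110) cum 110
  x=4 (Midtown, w=200) cum 310
  x=12 (Northgate, w=10) cum 320
  x=15 (Westmoor, w=100) cum 420  ← median
  x=16 (Lakeside, w=30) cum 450
  x=17 (Southcross, w=275) cum 725
  x=18 (Hillcrest, w=80) cum 805
⇒ x* = 15
y-coordinate, sorted with cumulative weight:
  y=0 (Midtown, w=200) cum 200
  y=0 (Lakeside, w=30) cum 230
  y=1 (Hillcrest, w=80) cum 310
  y=5 (Northgate, w=10) cum 320
  y=5 (Southcross, w=275) cum 595  ← median
  y=15 (Eastvale, w=110) cum 705
  y=18 (Westmoor, w=100) cum 805
⇒ y* = 5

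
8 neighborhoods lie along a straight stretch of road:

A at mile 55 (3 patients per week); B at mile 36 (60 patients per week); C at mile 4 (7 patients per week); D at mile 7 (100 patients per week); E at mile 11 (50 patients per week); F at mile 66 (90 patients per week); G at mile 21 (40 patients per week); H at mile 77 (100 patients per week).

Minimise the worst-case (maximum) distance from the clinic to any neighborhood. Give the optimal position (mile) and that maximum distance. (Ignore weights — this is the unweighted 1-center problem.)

location 40.5, max distance 36.5

The 1-center on a line is the midpoint of the two extreme points: leftmost at 4, rightmost at 77.
Optimal location = (4 + 77)/2 = 40.5; maximum distance = (77 − 4)/2 = 36.5.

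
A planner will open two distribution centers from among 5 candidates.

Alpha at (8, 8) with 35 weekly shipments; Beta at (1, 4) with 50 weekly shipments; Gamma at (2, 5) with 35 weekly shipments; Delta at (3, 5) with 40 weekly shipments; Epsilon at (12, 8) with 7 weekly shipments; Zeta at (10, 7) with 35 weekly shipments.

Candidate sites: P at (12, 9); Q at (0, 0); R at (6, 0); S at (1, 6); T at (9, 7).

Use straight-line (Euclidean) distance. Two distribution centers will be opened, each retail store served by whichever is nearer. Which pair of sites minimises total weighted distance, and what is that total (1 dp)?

{S, T}, total 345.6

Evaluate every pair (each demand assigned to the nearer of the two):
  {S, T}: total = 345.6
  {P, S}: total = 489.2
  {Q, T}: total = 734.5
  {R, S}: total = 845.9
  {P, Q}: total = 878.2
  {R, T}: total = 884.1
  {Q, S}: total = 888.9
  {P, T}: total = 1026.5
  {P, R}: total = 1027.8
  {Q, R}: total = 1268.7
Best pair: {S, T} with total 345.6.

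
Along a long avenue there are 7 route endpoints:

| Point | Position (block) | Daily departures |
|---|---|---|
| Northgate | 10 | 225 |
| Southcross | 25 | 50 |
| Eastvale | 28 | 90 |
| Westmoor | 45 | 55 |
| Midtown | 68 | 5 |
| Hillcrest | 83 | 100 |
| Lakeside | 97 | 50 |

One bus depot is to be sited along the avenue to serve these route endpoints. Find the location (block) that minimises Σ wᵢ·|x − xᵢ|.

For a sum of weighted absolute distances on a line, the optimum is the weighted median (not the mean). Total weight W = 575; half-weight = 287.5.
Sort by position and accumulate weight:
  block 10 (Northgate, w=225) → cum 225
  block 25 (Southcross, w=50) → cum 275
  block 28 (Eastvale, w=90) → cum 365  ≥ 287.5 → median here
  block 45 (Westmoor, w=55) → cum 420
  block 68 (Midtown, w=5) → cum 425
  block 83 (Hillcrest, w=100) → cum 525
  block 97 (Lakeside, w=50) → cum 575
Optimal location: block 28.

x = 28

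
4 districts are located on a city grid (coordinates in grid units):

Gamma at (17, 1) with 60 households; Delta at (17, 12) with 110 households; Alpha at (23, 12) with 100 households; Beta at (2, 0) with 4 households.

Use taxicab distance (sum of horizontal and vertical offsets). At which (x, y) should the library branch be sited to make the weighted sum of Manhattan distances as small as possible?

Manhattan distance separates: Σwᵢ(|x−xᵢ|+|y−yᵢ|) = Σwᵢ|x−xᵢ| + Σwᵢ|y−yᵢ|, so x and y are optimised independently as 1-D weighted medians.
Total weight W = 274; half = 137.
x-coordinate, sorted with cumulative weight:
  x=2 (Beta, w=4) cum 4
  x=17 (Gamma, w=60) cum 64
  x=17 (Delta, w=110) cum 174  ← median
  x=23 (Alpha, w=100) cum 274
⇒ x* = 17
y-coordinate, sorted with cumulative weight:
  y=0 (Beta, w=4) cum 4
  y=1 (Gamma, w=60) cum 64
  y=12 (Delta, w=110) cum 174  ← median
  y=12 (Alpha, w=100) cum 274
⇒ y* = 12

(17, 12)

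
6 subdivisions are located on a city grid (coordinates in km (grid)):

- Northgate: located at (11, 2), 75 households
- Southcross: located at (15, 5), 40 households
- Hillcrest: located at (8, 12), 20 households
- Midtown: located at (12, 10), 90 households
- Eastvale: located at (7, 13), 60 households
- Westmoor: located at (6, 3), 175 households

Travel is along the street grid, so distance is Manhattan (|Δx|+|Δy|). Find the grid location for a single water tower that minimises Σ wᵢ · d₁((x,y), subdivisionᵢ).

Manhattan distance separates: Σwᵢ(|x−xᵢ|+|y−yᵢ|) = Σwᵢ|x−xᵢ| + Σwᵢ|y−yᵢ|, so x and y are optimised independently as 1-D weighted medians.
Total weight W = 460; half = 230.
x-coordinate, sorted with cumulative weight:
  x=6 (Westmoor, w=175) cum 175
  x=7 (Eastvale, w=60) cum 235  ← median
  x=8 (Hillcrest, w=20) cum 255
  x=11 (Northgate, w=75) cum 330
  x=12 (Midtown, w=90) cum 420
  x=15 (Southcross, w=40) cum 460
⇒ x* = 7
y-coordinate, sorted with cumulative weight:
  y=2 (Northgate, w=75) cum 75
  y=3 (Westmoor, w=175) cum 250  ← median
  y=5 (Southcross, w=40) cum 290
  y=10 (Midtown, w=90) cum 380
  y=12 (Hillcrest, w=20) cum 400
  y=13 (Eastvale, w=60) cum 460
⇒ y* = 3

(7, 3)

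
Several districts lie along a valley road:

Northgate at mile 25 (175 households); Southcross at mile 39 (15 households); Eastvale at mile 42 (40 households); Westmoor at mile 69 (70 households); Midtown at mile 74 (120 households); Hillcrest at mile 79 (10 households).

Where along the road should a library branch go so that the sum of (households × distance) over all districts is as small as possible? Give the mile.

For a sum of weighted absolute distances on a line, the optimum is the weighted median (not the mean). Total weight W = 430; half-weight = 215.
Sort by position and accumulate weight:
  mile 25 (Northgate, w=175) → cum 175
  mile 39 (Southcross, w=15) → cum 190
  mile 42 (Eastvale, w=40) → cum 230  ≥ 215 → median here
  mile 69 (Westmoor, w=70) → cum 300
  mile 74 (Midtown, w=120) → cum 420
  mile 79 (Hillcrest, w=10) → cum 430
Optimal location: mile 42.

x = 42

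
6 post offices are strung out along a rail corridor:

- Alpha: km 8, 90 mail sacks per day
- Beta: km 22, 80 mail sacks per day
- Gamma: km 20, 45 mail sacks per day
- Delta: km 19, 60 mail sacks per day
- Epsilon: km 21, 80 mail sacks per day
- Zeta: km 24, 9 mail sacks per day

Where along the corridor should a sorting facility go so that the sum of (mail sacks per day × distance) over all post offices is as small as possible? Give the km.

x = 20

For a sum of weighted absolute distances on a line, the optimum is the weighted median (not the mean). Total weight W = 364; half-weight = 182.
Sort by position and accumulate weight:
  km 8 (Alpha, w=90) → cum 90
  km 19 (Delta, w=60) → cum 150
  km 20 (Gamma, w=45) → cum 195  ≥ 182 → median here
  km 21 (Epsilon, w=80) → cum 275
  km 22 (Beta, w=80) → cum 355
  km 24 (Zeta, w=9) → cum 364
Optimal location: km 20.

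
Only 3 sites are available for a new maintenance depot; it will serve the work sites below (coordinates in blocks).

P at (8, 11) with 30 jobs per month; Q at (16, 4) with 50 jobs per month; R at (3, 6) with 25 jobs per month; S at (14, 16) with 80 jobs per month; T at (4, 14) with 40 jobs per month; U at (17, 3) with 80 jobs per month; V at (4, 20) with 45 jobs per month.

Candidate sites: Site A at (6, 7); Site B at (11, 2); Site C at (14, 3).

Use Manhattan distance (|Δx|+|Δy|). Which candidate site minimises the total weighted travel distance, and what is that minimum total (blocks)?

Site C, total 4255 blocks

Total weighted distance at each candidate:
  Site A (6, 7): total = 4525
  Site B (11, 2): total = 4815
  Site C (14, 3): total = 4255
Minimum is at Site C with total 4255 blocks.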